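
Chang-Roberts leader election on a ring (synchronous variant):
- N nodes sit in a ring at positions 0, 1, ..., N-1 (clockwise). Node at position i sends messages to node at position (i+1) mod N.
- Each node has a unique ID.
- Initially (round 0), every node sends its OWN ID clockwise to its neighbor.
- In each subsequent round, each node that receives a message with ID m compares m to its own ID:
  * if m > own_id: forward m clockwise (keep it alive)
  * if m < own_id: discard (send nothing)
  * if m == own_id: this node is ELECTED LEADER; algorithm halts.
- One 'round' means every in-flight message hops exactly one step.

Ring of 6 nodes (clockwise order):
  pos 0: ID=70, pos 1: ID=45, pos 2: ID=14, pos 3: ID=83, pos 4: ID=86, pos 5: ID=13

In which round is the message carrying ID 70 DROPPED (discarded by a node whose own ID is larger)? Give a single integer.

Answer: 3

Derivation:
Round 1: pos1(id45) recv 70: fwd; pos2(id14) recv 45: fwd; pos3(id83) recv 14: drop; pos4(id86) recv 83: drop; pos5(id13) recv 86: fwd; pos0(id70) recv 13: drop
Round 2: pos2(id14) recv 70: fwd; pos3(id83) recv 45: drop; pos0(id70) recv 86: fwd
Round 3: pos3(id83) recv 70: drop; pos1(id45) recv 86: fwd
Round 4: pos2(id14) recv 86: fwd
Round 5: pos3(id83) recv 86: fwd
Round 6: pos4(id86) recv 86: ELECTED
Message ID 70 originates at pos 0; dropped at pos 3 in round 3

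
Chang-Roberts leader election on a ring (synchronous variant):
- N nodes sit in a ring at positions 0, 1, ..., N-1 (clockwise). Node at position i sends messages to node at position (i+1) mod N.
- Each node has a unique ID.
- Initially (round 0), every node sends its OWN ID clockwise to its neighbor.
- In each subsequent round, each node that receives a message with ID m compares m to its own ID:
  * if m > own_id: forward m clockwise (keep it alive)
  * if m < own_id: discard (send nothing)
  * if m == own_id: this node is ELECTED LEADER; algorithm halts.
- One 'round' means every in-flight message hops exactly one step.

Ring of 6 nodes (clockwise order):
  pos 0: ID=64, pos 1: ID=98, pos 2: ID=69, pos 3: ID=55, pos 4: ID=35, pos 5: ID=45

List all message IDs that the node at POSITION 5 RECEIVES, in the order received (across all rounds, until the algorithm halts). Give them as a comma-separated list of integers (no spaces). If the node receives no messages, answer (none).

Round 1: pos1(id98) recv 64: drop; pos2(id69) recv 98: fwd; pos3(id55) recv 69: fwd; pos4(id35) recv 55: fwd; pos5(id45) recv 35: drop; pos0(id64) recv 45: drop
Round 2: pos3(id55) recv 98: fwd; pos4(id35) recv 69: fwd; pos5(id45) recv 55: fwd
Round 3: pos4(id35) recv 98: fwd; pos5(id45) recv 69: fwd; pos0(id64) recv 55: drop
Round 4: pos5(id45) recv 98: fwd; pos0(id64) recv 69: fwd
Round 5: pos0(id64) recv 98: fwd; pos1(id98) recv 69: drop
Round 6: pos1(id98) recv 98: ELECTED

Answer: 35,55,69,98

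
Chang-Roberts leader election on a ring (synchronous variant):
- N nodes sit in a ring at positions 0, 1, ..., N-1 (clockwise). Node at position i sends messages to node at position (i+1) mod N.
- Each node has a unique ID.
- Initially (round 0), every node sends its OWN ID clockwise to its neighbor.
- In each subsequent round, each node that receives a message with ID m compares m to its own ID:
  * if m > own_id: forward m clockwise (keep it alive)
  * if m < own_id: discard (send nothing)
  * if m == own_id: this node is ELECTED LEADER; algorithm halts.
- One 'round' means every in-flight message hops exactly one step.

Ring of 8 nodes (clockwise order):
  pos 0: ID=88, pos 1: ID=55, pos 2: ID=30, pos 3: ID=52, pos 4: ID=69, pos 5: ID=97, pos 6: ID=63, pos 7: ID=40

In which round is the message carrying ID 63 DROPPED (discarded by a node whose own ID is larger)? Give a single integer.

Answer: 2

Derivation:
Round 1: pos1(id55) recv 88: fwd; pos2(id30) recv 55: fwd; pos3(id52) recv 30: drop; pos4(id69) recv 52: drop; pos5(id97) recv 69: drop; pos6(id63) recv 97: fwd; pos7(id40) recv 63: fwd; pos0(id88) recv 40: drop
Round 2: pos2(id30) recv 88: fwd; pos3(id52) recv 55: fwd; pos7(id40) recv 97: fwd; pos0(id88) recv 63: drop
Round 3: pos3(id52) recv 88: fwd; pos4(id69) recv 55: drop; pos0(id88) recv 97: fwd
Round 4: pos4(id69) recv 88: fwd; pos1(id55) recv 97: fwd
Round 5: pos5(id97) recv 88: drop; pos2(id30) recv 97: fwd
Round 6: pos3(id52) recv 97: fwd
Round 7: pos4(id69) recv 97: fwd
Round 8: pos5(id97) recv 97: ELECTED
Message ID 63 originates at pos 6; dropped at pos 0 in round 2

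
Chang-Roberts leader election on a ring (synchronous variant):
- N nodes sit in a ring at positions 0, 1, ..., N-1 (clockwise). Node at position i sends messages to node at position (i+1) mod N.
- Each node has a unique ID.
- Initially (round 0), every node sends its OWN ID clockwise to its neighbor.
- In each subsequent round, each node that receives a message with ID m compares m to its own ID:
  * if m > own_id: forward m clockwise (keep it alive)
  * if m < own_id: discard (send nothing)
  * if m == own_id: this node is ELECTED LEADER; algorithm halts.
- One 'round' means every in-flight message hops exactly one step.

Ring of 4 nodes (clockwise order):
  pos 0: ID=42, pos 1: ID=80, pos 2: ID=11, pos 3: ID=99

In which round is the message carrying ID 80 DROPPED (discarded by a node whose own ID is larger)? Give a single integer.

Round 1: pos1(id80) recv 42: drop; pos2(id11) recv 80: fwd; pos3(id99) recv 11: drop; pos0(id42) recv 99: fwd
Round 2: pos3(id99) recv 80: drop; pos1(id80) recv 99: fwd
Round 3: pos2(id11) recv 99: fwd
Round 4: pos3(id99) recv 99: ELECTED
Message ID 80 originates at pos 1; dropped at pos 3 in round 2

Answer: 2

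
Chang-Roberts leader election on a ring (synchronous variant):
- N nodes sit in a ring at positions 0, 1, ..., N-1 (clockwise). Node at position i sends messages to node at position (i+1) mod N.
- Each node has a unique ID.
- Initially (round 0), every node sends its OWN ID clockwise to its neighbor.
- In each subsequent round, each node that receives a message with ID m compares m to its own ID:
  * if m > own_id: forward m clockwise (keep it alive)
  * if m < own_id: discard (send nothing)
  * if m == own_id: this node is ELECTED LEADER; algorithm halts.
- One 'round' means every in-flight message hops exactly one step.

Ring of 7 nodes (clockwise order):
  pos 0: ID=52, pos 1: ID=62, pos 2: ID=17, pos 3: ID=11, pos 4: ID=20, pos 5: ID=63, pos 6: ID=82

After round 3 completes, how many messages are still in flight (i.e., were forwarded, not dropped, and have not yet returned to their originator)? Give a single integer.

Round 1: pos1(id62) recv 52: drop; pos2(id17) recv 62: fwd; pos3(id11) recv 17: fwd; pos4(id20) recv 11: drop; pos5(id63) recv 20: drop; pos6(id82) recv 63: drop; pos0(id52) recv 82: fwd
Round 2: pos3(id11) recv 62: fwd; pos4(id20) recv 17: drop; pos1(id62) recv 82: fwd
Round 3: pos4(id20) recv 62: fwd; pos2(id17) recv 82: fwd
After round 3: 2 messages still in flight

Answer: 2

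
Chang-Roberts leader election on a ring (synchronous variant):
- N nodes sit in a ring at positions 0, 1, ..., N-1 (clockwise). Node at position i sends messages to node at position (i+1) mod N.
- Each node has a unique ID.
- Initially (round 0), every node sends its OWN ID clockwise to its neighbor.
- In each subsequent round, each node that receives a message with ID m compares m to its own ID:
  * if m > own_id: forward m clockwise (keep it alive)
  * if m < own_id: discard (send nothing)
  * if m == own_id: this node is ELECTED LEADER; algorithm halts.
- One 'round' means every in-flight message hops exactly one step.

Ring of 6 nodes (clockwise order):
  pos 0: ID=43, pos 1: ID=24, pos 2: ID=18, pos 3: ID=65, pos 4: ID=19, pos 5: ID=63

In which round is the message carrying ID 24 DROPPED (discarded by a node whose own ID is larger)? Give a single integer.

Round 1: pos1(id24) recv 43: fwd; pos2(id18) recv 24: fwd; pos3(id65) recv 18: drop; pos4(id19) recv 65: fwd; pos5(id63) recv 19: drop; pos0(id43) recv 63: fwd
Round 2: pos2(id18) recv 43: fwd; pos3(id65) recv 24: drop; pos5(id63) recv 65: fwd; pos1(id24) recv 63: fwd
Round 3: pos3(id65) recv 43: drop; pos0(id43) recv 65: fwd; pos2(id18) recv 63: fwd
Round 4: pos1(id24) recv 65: fwd; pos3(id65) recv 63: drop
Round 5: pos2(id18) recv 65: fwd
Round 6: pos3(id65) recv 65: ELECTED
Message ID 24 originates at pos 1; dropped at pos 3 in round 2

Answer: 2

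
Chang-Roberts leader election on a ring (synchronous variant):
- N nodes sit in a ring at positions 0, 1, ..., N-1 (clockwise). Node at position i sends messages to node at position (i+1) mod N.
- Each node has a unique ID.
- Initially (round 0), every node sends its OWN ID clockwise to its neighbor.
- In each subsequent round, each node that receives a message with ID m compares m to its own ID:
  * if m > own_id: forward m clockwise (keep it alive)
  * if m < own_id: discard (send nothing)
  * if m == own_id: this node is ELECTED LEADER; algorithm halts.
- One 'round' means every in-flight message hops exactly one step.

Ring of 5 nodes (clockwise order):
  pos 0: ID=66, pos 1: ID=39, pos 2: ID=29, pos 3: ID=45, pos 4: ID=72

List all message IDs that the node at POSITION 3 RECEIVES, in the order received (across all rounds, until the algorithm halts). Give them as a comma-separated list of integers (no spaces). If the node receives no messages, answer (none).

Answer: 29,39,66,72

Derivation:
Round 1: pos1(id39) recv 66: fwd; pos2(id29) recv 39: fwd; pos3(id45) recv 29: drop; pos4(id72) recv 45: drop; pos0(id66) recv 72: fwd
Round 2: pos2(id29) recv 66: fwd; pos3(id45) recv 39: drop; pos1(id39) recv 72: fwd
Round 3: pos3(id45) recv 66: fwd; pos2(id29) recv 72: fwd
Round 4: pos4(id72) recv 66: drop; pos3(id45) recv 72: fwd
Round 5: pos4(id72) recv 72: ELECTED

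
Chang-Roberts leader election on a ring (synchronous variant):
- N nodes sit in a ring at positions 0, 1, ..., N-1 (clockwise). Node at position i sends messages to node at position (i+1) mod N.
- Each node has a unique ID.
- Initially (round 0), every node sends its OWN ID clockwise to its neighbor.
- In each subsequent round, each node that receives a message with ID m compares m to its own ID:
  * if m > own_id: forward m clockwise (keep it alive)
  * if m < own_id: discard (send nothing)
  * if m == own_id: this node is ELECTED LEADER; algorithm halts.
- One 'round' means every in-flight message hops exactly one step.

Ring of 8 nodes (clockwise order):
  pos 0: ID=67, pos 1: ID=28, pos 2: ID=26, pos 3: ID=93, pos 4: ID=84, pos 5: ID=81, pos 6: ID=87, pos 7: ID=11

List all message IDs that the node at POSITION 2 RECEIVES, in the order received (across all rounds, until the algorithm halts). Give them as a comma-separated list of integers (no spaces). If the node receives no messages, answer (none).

Round 1: pos1(id28) recv 67: fwd; pos2(id26) recv 28: fwd; pos3(id93) recv 26: drop; pos4(id84) recv 93: fwd; pos5(id81) recv 84: fwd; pos6(id87) recv 81: drop; pos7(id11) recv 87: fwd; pos0(id67) recv 11: drop
Round 2: pos2(id26) recv 67: fwd; pos3(id93) recv 28: drop; pos5(id81) recv 93: fwd; pos6(id87) recv 84: drop; pos0(id67) recv 87: fwd
Round 3: pos3(id93) recv 67: drop; pos6(id87) recv 93: fwd; pos1(id28) recv 87: fwd
Round 4: pos7(id11) recv 93: fwd; pos2(id26) recv 87: fwd
Round 5: pos0(id67) recv 93: fwd; pos3(id93) recv 87: drop
Round 6: pos1(id28) recv 93: fwd
Round 7: pos2(id26) recv 93: fwd
Round 8: pos3(id93) recv 93: ELECTED

Answer: 28,67,87,93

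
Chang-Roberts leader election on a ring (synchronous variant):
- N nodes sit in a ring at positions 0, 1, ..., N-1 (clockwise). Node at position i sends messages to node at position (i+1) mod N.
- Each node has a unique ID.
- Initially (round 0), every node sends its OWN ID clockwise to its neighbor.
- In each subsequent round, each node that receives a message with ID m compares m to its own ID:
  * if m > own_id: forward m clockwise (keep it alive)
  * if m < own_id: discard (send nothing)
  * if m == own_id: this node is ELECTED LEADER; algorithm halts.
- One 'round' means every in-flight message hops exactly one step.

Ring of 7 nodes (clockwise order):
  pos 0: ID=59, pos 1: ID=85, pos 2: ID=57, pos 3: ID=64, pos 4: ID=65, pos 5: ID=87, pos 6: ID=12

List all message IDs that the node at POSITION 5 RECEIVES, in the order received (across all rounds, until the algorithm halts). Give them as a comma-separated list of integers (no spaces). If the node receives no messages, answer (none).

Round 1: pos1(id85) recv 59: drop; pos2(id57) recv 85: fwd; pos3(id64) recv 57: drop; pos4(id65) recv 64: drop; pos5(id87) recv 65: drop; pos6(id12) recv 87: fwd; pos0(id59) recv 12: drop
Round 2: pos3(id64) recv 85: fwd; pos0(id59) recv 87: fwd
Round 3: pos4(id65) recv 85: fwd; pos1(id85) recv 87: fwd
Round 4: pos5(id87) recv 85: drop; pos2(id57) recv 87: fwd
Round 5: pos3(id64) recv 87: fwd
Round 6: pos4(id65) recv 87: fwd
Round 7: pos5(id87) recv 87: ELECTED

Answer: 65,85,87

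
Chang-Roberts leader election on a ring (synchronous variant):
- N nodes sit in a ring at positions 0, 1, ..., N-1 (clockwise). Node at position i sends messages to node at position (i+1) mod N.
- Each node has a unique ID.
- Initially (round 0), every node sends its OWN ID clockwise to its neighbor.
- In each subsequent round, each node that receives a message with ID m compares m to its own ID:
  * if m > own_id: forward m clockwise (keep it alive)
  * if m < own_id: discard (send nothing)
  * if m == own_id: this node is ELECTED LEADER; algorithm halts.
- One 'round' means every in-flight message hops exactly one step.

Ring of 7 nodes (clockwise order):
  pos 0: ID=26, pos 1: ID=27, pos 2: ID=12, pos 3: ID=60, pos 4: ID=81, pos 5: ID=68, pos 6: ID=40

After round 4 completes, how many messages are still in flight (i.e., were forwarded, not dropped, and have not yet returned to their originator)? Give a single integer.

Answer: 2

Derivation:
Round 1: pos1(id27) recv 26: drop; pos2(id12) recv 27: fwd; pos3(id60) recv 12: drop; pos4(id81) recv 60: drop; pos5(id68) recv 81: fwd; pos6(id40) recv 68: fwd; pos0(id26) recv 40: fwd
Round 2: pos3(id60) recv 27: drop; pos6(id40) recv 81: fwd; pos0(id26) recv 68: fwd; pos1(id27) recv 40: fwd
Round 3: pos0(id26) recv 81: fwd; pos1(id27) recv 68: fwd; pos2(id12) recv 40: fwd
Round 4: pos1(id27) recv 81: fwd; pos2(id12) recv 68: fwd; pos3(id60) recv 40: drop
After round 4: 2 messages still in flight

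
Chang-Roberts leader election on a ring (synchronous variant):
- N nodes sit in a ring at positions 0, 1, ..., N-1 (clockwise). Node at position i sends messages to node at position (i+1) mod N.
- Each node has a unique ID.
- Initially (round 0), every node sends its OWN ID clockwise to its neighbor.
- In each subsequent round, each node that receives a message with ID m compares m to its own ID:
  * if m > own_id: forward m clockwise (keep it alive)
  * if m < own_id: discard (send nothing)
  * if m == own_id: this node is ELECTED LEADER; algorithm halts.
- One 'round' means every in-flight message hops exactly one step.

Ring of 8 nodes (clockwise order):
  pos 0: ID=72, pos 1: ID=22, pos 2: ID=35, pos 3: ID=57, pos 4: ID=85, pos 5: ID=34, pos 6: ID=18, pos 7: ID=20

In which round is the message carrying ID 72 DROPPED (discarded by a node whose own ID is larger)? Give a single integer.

Answer: 4

Derivation:
Round 1: pos1(id22) recv 72: fwd; pos2(id35) recv 22: drop; pos3(id57) recv 35: drop; pos4(id85) recv 57: drop; pos5(id34) recv 85: fwd; pos6(id18) recv 34: fwd; pos7(id20) recv 18: drop; pos0(id72) recv 20: drop
Round 2: pos2(id35) recv 72: fwd; pos6(id18) recv 85: fwd; pos7(id20) recv 34: fwd
Round 3: pos3(id57) recv 72: fwd; pos7(id20) recv 85: fwd; pos0(id72) recv 34: drop
Round 4: pos4(id85) recv 72: drop; pos0(id72) recv 85: fwd
Round 5: pos1(id22) recv 85: fwd
Round 6: pos2(id35) recv 85: fwd
Round 7: pos3(id57) recv 85: fwd
Round 8: pos4(id85) recv 85: ELECTED
Message ID 72 originates at pos 0; dropped at pos 4 in round 4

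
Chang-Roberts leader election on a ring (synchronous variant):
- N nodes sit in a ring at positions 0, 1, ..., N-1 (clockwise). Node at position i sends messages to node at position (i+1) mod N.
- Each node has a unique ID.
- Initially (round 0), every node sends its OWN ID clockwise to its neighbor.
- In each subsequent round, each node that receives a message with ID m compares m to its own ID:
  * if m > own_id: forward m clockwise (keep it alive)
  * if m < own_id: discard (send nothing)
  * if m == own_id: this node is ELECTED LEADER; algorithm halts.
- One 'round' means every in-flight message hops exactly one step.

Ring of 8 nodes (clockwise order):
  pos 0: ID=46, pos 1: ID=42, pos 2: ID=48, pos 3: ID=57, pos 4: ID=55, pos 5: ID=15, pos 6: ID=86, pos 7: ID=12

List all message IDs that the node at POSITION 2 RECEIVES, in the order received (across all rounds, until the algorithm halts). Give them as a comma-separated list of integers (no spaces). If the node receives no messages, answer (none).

Answer: 42,46,86

Derivation:
Round 1: pos1(id42) recv 46: fwd; pos2(id48) recv 42: drop; pos3(id57) recv 48: drop; pos4(id55) recv 57: fwd; pos5(id15) recv 55: fwd; pos6(id86) recv 15: drop; pos7(id12) recv 86: fwd; pos0(id46) recv 12: drop
Round 2: pos2(id48) recv 46: drop; pos5(id15) recv 57: fwd; pos6(id86) recv 55: drop; pos0(id46) recv 86: fwd
Round 3: pos6(id86) recv 57: drop; pos1(id42) recv 86: fwd
Round 4: pos2(id48) recv 86: fwd
Round 5: pos3(id57) recv 86: fwd
Round 6: pos4(id55) recv 86: fwd
Round 7: pos5(id15) recv 86: fwd
Round 8: pos6(id86) recv 86: ELECTED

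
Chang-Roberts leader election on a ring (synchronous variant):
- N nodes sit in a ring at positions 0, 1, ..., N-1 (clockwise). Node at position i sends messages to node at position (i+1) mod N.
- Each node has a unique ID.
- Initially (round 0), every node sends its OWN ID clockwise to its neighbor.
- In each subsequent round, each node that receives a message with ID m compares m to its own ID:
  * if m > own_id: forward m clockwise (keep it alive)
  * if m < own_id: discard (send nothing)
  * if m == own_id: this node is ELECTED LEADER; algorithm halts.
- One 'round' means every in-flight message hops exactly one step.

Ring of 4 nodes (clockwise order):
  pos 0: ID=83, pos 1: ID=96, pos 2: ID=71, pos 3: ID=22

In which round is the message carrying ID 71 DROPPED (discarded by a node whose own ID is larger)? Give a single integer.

Round 1: pos1(id96) recv 83: drop; pos2(id71) recv 96: fwd; pos3(id22) recv 71: fwd; pos0(id83) recv 22: drop
Round 2: pos3(id22) recv 96: fwd; pos0(id83) recv 71: drop
Round 3: pos0(id83) recv 96: fwd
Round 4: pos1(id96) recv 96: ELECTED
Message ID 71 originates at pos 2; dropped at pos 0 in round 2

Answer: 2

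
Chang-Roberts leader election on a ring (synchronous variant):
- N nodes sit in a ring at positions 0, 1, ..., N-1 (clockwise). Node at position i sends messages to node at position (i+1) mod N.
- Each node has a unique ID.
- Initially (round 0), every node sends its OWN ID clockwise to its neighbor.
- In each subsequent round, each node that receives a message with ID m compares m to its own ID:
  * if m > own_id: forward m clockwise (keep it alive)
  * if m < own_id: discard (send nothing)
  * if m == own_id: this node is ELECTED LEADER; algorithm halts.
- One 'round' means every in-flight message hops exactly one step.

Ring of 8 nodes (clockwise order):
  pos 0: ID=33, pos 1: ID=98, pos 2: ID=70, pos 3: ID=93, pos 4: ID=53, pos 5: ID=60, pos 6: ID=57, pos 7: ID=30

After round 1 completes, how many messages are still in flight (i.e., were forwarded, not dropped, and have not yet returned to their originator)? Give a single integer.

Round 1: pos1(id98) recv 33: drop; pos2(id70) recv 98: fwd; pos3(id93) recv 70: drop; pos4(id53) recv 93: fwd; pos5(id60) recv 53: drop; pos6(id57) recv 60: fwd; pos7(id30) recv 57: fwd; pos0(id33) recv 30: drop
After round 1: 4 messages still in flight

Answer: 4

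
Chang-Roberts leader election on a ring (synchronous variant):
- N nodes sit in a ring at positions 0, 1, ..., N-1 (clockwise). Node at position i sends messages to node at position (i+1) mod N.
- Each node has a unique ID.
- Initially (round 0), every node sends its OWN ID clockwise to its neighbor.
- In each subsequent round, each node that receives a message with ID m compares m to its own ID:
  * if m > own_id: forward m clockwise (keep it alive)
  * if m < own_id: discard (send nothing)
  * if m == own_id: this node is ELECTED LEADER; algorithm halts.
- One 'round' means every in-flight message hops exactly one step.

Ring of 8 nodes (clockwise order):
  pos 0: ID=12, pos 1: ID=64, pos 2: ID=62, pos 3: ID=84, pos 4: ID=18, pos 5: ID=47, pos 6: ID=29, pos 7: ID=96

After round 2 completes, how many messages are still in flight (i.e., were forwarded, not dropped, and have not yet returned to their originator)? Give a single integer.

Answer: 2

Derivation:
Round 1: pos1(id64) recv 12: drop; pos2(id62) recv 64: fwd; pos3(id84) recv 62: drop; pos4(id18) recv 84: fwd; pos5(id47) recv 18: drop; pos6(id29) recv 47: fwd; pos7(id96) recv 29: drop; pos0(id12) recv 96: fwd
Round 2: pos3(id84) recv 64: drop; pos5(id47) recv 84: fwd; pos7(id96) recv 47: drop; pos1(id64) recv 96: fwd
After round 2: 2 messages still in flight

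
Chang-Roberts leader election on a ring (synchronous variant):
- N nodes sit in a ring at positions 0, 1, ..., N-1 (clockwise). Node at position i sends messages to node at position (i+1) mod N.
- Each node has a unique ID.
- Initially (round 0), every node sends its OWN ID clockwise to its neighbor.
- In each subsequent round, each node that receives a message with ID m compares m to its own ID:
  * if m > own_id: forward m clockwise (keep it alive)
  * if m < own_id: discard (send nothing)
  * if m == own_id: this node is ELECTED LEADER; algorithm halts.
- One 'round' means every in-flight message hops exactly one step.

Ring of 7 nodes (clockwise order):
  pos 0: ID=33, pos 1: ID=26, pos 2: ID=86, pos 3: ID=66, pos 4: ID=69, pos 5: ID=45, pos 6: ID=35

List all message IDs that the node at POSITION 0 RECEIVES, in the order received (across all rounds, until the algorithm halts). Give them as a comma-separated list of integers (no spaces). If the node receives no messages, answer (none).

Answer: 35,45,69,86

Derivation:
Round 1: pos1(id26) recv 33: fwd; pos2(id86) recv 26: drop; pos3(id66) recv 86: fwd; pos4(id69) recv 66: drop; pos5(id45) recv 69: fwd; pos6(id35) recv 45: fwd; pos0(id33) recv 35: fwd
Round 2: pos2(id86) recv 33: drop; pos4(id69) recv 86: fwd; pos6(id35) recv 69: fwd; pos0(id33) recv 45: fwd; pos1(id26) recv 35: fwd
Round 3: pos5(id45) recv 86: fwd; pos0(id33) recv 69: fwd; pos1(id26) recv 45: fwd; pos2(id86) recv 35: drop
Round 4: pos6(id35) recv 86: fwd; pos1(id26) recv 69: fwd; pos2(id86) recv 45: drop
Round 5: pos0(id33) recv 86: fwd; pos2(id86) recv 69: drop
Round 6: pos1(id26) recv 86: fwd
Round 7: pos2(id86) recv 86: ELECTED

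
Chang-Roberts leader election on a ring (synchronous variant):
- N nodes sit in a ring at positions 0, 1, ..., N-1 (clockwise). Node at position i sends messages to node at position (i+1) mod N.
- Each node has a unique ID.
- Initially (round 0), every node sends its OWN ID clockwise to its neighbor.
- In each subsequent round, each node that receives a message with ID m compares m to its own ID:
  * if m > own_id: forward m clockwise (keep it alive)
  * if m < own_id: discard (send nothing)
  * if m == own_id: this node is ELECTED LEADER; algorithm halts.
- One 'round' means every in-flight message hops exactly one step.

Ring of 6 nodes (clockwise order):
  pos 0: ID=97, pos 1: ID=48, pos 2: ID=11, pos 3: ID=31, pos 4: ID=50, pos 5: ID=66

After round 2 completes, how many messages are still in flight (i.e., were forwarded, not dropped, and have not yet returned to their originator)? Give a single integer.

Answer: 2

Derivation:
Round 1: pos1(id48) recv 97: fwd; pos2(id11) recv 48: fwd; pos3(id31) recv 11: drop; pos4(id50) recv 31: drop; pos5(id66) recv 50: drop; pos0(id97) recv 66: drop
Round 2: pos2(id11) recv 97: fwd; pos3(id31) recv 48: fwd
After round 2: 2 messages still in flight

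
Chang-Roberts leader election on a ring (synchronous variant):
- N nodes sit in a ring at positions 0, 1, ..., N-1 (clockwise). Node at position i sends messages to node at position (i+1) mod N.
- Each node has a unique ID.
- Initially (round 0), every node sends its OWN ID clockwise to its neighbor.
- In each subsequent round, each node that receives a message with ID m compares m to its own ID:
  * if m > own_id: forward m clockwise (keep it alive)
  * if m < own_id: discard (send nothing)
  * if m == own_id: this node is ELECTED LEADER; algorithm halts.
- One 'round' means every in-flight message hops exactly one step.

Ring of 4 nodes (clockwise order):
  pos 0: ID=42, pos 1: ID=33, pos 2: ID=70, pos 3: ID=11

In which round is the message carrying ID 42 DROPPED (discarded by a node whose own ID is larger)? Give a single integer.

Round 1: pos1(id33) recv 42: fwd; pos2(id70) recv 33: drop; pos3(id11) recv 70: fwd; pos0(id42) recv 11: drop
Round 2: pos2(id70) recv 42: drop; pos0(id42) recv 70: fwd
Round 3: pos1(id33) recv 70: fwd
Round 4: pos2(id70) recv 70: ELECTED
Message ID 42 originates at pos 0; dropped at pos 2 in round 2

Answer: 2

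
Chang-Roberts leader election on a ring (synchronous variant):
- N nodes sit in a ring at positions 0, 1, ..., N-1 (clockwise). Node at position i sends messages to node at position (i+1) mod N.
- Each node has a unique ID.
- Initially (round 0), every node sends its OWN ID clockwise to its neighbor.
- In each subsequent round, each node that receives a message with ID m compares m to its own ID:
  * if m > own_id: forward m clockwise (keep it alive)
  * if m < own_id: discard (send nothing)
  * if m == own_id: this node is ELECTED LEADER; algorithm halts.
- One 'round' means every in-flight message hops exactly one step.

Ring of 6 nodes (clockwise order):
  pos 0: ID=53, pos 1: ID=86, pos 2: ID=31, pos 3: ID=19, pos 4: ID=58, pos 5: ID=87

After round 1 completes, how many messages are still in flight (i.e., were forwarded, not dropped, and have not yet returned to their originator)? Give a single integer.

Answer: 3

Derivation:
Round 1: pos1(id86) recv 53: drop; pos2(id31) recv 86: fwd; pos3(id19) recv 31: fwd; pos4(id58) recv 19: drop; pos5(id87) recv 58: drop; pos0(id53) recv 87: fwd
After round 1: 3 messages still in flight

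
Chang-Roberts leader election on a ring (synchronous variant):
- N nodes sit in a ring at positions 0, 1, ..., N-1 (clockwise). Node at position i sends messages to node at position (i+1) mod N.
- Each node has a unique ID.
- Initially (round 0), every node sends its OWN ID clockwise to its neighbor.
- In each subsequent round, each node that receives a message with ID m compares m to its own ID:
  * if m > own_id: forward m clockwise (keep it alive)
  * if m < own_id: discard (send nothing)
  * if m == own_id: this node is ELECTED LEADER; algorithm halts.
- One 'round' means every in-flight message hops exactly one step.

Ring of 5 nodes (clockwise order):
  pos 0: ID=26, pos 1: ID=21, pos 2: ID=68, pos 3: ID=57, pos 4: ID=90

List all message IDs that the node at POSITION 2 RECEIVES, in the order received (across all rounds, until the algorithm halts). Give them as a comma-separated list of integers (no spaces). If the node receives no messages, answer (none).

Answer: 21,26,90

Derivation:
Round 1: pos1(id21) recv 26: fwd; pos2(id68) recv 21: drop; pos3(id57) recv 68: fwd; pos4(id90) recv 57: drop; pos0(id26) recv 90: fwd
Round 2: pos2(id68) recv 26: drop; pos4(id90) recv 68: drop; pos1(id21) recv 90: fwd
Round 3: pos2(id68) recv 90: fwd
Round 4: pos3(id57) recv 90: fwd
Round 5: pos4(id90) recv 90: ELECTED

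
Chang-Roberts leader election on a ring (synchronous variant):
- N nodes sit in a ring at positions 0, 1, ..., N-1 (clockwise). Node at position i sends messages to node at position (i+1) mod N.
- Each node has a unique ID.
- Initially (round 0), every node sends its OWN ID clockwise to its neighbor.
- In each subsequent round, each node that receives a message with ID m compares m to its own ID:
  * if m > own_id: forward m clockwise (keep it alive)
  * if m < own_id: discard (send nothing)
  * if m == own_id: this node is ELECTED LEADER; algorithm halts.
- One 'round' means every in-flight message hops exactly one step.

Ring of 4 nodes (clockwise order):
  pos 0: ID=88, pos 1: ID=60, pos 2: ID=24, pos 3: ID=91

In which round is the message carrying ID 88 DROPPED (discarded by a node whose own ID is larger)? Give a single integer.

Round 1: pos1(id60) recv 88: fwd; pos2(id24) recv 60: fwd; pos3(id91) recv 24: drop; pos0(id88) recv 91: fwd
Round 2: pos2(id24) recv 88: fwd; pos3(id91) recv 60: drop; pos1(id60) recv 91: fwd
Round 3: pos3(id91) recv 88: drop; pos2(id24) recv 91: fwd
Round 4: pos3(id91) recv 91: ELECTED
Message ID 88 originates at pos 0; dropped at pos 3 in round 3

Answer: 3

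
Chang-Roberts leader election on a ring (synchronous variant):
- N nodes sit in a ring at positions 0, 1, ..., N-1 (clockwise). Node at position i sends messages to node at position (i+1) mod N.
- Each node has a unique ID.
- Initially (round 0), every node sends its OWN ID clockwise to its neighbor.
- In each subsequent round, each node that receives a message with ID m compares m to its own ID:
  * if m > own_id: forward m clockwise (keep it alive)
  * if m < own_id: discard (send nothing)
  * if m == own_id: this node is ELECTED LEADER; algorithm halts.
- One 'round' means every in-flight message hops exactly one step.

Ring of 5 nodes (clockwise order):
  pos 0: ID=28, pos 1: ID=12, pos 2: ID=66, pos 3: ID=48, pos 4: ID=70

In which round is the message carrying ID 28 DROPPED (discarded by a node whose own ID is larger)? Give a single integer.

Answer: 2

Derivation:
Round 1: pos1(id12) recv 28: fwd; pos2(id66) recv 12: drop; pos3(id48) recv 66: fwd; pos4(id70) recv 48: drop; pos0(id28) recv 70: fwd
Round 2: pos2(id66) recv 28: drop; pos4(id70) recv 66: drop; pos1(id12) recv 70: fwd
Round 3: pos2(id66) recv 70: fwd
Round 4: pos3(id48) recv 70: fwd
Round 5: pos4(id70) recv 70: ELECTED
Message ID 28 originates at pos 0; dropped at pos 2 in round 2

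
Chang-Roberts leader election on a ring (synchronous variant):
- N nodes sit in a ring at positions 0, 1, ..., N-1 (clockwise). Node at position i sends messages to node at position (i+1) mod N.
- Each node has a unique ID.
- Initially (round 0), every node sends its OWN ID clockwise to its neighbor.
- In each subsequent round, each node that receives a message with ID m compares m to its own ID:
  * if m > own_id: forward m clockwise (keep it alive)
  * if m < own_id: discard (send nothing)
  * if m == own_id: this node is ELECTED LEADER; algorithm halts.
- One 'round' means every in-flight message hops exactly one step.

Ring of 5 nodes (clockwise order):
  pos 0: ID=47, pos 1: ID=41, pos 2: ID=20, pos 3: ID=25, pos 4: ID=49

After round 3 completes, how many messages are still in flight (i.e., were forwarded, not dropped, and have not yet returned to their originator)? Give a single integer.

Answer: 2

Derivation:
Round 1: pos1(id41) recv 47: fwd; pos2(id20) recv 41: fwd; pos3(id25) recv 20: drop; pos4(id49) recv 25: drop; pos0(id47) recv 49: fwd
Round 2: pos2(id20) recv 47: fwd; pos3(id25) recv 41: fwd; pos1(id41) recv 49: fwd
Round 3: pos3(id25) recv 47: fwd; pos4(id49) recv 41: drop; pos2(id20) recv 49: fwd
After round 3: 2 messages still in flight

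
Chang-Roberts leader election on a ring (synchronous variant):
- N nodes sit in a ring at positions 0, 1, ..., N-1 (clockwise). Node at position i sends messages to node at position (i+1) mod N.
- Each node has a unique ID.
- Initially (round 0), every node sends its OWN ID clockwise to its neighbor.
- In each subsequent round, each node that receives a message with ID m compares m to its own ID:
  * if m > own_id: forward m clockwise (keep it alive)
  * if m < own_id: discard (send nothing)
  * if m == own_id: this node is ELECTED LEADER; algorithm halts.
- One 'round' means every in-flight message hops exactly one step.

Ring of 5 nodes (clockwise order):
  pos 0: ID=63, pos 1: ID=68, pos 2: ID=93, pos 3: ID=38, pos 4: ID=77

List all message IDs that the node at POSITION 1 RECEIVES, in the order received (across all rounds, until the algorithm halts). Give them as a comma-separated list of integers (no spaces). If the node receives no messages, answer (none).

Round 1: pos1(id68) recv 63: drop; pos2(id93) recv 68: drop; pos3(id38) recv 93: fwd; pos4(id77) recv 38: drop; pos0(id63) recv 77: fwd
Round 2: pos4(id77) recv 93: fwd; pos1(id68) recv 77: fwd
Round 3: pos0(id63) recv 93: fwd; pos2(id93) recv 77: drop
Round 4: pos1(id68) recv 93: fwd
Round 5: pos2(id93) recv 93: ELECTED

Answer: 63,77,93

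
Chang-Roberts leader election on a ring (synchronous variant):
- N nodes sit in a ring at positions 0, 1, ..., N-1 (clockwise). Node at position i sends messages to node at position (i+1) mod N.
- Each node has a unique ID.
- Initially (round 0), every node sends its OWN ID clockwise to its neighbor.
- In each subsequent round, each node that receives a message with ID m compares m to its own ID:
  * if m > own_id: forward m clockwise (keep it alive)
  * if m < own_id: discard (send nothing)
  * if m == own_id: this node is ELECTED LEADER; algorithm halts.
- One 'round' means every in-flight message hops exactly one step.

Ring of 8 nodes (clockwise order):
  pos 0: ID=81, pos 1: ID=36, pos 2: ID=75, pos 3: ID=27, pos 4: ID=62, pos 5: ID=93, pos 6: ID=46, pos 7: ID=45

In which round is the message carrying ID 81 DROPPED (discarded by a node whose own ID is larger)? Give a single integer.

Answer: 5

Derivation:
Round 1: pos1(id36) recv 81: fwd; pos2(id75) recv 36: drop; pos3(id27) recv 75: fwd; pos4(id62) recv 27: drop; pos5(id93) recv 62: drop; pos6(id46) recv 93: fwd; pos7(id45) recv 46: fwd; pos0(id81) recv 45: drop
Round 2: pos2(id75) recv 81: fwd; pos4(id62) recv 75: fwd; pos7(id45) recv 93: fwd; pos0(id81) recv 46: drop
Round 3: pos3(id27) recv 81: fwd; pos5(id93) recv 75: drop; pos0(id81) recv 93: fwd
Round 4: pos4(id62) recv 81: fwd; pos1(id36) recv 93: fwd
Round 5: pos5(id93) recv 81: drop; pos2(id75) recv 93: fwd
Round 6: pos3(id27) recv 93: fwd
Round 7: pos4(id62) recv 93: fwd
Round 8: pos5(id93) recv 93: ELECTED
Message ID 81 originates at pos 0; dropped at pos 5 in round 5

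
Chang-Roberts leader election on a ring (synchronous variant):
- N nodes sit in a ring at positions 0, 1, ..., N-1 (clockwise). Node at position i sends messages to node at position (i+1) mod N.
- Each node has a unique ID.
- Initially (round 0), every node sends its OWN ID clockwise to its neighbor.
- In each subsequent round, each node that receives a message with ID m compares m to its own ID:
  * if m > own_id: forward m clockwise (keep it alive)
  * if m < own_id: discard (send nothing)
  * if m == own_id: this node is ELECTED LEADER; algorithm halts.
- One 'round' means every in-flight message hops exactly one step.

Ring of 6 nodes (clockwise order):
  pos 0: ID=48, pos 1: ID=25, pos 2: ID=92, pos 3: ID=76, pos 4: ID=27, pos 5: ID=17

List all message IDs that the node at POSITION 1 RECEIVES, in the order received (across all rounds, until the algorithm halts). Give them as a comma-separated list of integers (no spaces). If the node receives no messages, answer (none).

Round 1: pos1(id25) recv 48: fwd; pos2(id92) recv 25: drop; pos3(id76) recv 92: fwd; pos4(id27) recv 76: fwd; pos5(id17) recv 27: fwd; pos0(id48) recv 17: drop
Round 2: pos2(id92) recv 48: drop; pos4(id27) recv 92: fwd; pos5(id17) recv 76: fwd; pos0(id48) recv 27: drop
Round 3: pos5(id17) recv 92: fwd; pos0(id48) recv 76: fwd
Round 4: pos0(id48) recv 92: fwd; pos1(id25) recv 76: fwd
Round 5: pos1(id25) recv 92: fwd; pos2(id92) recv 76: drop
Round 6: pos2(id92) recv 92: ELECTED

Answer: 48,76,92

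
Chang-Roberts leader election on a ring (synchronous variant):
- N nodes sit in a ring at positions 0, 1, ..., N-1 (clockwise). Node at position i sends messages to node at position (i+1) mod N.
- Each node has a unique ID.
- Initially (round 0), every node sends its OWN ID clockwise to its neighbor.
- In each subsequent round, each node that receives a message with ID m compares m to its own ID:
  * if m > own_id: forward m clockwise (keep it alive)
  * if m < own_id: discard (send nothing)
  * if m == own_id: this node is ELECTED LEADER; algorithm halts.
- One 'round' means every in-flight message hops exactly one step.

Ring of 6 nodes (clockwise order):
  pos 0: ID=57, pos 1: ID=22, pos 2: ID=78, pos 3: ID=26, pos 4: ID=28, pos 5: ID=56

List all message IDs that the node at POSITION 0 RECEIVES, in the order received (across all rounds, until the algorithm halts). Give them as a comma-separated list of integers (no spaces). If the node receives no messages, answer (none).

Round 1: pos1(id22) recv 57: fwd; pos2(id78) recv 22: drop; pos3(id26) recv 78: fwd; pos4(id28) recv 26: drop; pos5(id56) recv 28: drop; pos0(id57) recv 56: drop
Round 2: pos2(id78) recv 57: drop; pos4(id28) recv 78: fwd
Round 3: pos5(id56) recv 78: fwd
Round 4: pos0(id57) recv 78: fwd
Round 5: pos1(id22) recv 78: fwd
Round 6: pos2(id78) recv 78: ELECTED

Answer: 56,78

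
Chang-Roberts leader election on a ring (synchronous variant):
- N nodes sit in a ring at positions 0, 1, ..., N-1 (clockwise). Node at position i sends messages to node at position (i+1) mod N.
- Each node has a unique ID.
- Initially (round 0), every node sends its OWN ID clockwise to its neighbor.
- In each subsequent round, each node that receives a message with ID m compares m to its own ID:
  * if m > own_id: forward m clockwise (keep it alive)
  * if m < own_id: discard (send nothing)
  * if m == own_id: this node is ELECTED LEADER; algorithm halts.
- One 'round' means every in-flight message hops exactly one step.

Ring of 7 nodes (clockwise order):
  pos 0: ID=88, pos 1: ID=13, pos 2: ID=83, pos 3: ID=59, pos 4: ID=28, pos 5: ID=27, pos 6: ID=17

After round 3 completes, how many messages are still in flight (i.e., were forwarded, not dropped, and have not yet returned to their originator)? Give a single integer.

Round 1: pos1(id13) recv 88: fwd; pos2(id83) recv 13: drop; pos3(id59) recv 83: fwd; pos4(id28) recv 59: fwd; pos5(id27) recv 28: fwd; pos6(id17) recv 27: fwd; pos0(id88) recv 17: drop
Round 2: pos2(id83) recv 88: fwd; pos4(id28) recv 83: fwd; pos5(id27) recv 59: fwd; pos6(id17) recv 28: fwd; pos0(id88) recv 27: drop
Round 3: pos3(id59) recv 88: fwd; pos5(id27) recv 83: fwd; pos6(id17) recv 59: fwd; pos0(id88) recv 28: drop
After round 3: 3 messages still in flight

Answer: 3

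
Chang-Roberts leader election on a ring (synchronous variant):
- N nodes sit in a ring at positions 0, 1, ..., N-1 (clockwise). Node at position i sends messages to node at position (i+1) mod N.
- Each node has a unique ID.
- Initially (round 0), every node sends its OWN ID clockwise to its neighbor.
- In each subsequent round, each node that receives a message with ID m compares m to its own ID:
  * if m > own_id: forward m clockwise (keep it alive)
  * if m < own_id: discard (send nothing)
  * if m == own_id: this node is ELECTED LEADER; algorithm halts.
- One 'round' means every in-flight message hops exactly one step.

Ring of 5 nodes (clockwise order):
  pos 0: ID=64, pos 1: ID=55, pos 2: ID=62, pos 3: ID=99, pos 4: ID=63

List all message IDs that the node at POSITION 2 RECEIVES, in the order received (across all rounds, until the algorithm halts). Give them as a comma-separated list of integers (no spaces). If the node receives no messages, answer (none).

Round 1: pos1(id55) recv 64: fwd; pos2(id62) recv 55: drop; pos3(id99) recv 62: drop; pos4(id63) recv 99: fwd; pos0(id64) recv 63: drop
Round 2: pos2(id62) recv 64: fwd; pos0(id64) recv 99: fwd
Round 3: pos3(id99) recv 64: drop; pos1(id55) recv 99: fwd
Round 4: pos2(id62) recv 99: fwd
Round 5: pos3(id99) recv 99: ELECTED

Answer: 55,64,99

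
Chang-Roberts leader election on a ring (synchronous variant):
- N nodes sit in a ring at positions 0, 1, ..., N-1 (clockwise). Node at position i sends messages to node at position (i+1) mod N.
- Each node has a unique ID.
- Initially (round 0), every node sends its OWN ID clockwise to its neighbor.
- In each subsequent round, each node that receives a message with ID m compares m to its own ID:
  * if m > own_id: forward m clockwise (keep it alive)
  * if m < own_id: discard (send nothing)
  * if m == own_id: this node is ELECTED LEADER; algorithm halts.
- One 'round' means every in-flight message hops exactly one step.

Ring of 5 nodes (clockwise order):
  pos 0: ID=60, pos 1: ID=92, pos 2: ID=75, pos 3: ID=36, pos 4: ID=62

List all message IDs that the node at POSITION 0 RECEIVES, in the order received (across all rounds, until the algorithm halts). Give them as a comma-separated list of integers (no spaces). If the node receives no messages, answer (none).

Round 1: pos1(id92) recv 60: drop; pos2(id75) recv 92: fwd; pos3(id36) recv 75: fwd; pos4(id62) recv 36: drop; pos0(id60) recv 62: fwd
Round 2: pos3(id36) recv 92: fwd; pos4(id62) recv 75: fwd; pos1(id92) recv 62: drop
Round 3: pos4(id62) recv 92: fwd; pos0(id60) recv 75: fwd
Round 4: pos0(id60) recv 92: fwd; pos1(id92) recv 75: drop
Round 5: pos1(id92) recv 92: ELECTED

Answer: 62,75,92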